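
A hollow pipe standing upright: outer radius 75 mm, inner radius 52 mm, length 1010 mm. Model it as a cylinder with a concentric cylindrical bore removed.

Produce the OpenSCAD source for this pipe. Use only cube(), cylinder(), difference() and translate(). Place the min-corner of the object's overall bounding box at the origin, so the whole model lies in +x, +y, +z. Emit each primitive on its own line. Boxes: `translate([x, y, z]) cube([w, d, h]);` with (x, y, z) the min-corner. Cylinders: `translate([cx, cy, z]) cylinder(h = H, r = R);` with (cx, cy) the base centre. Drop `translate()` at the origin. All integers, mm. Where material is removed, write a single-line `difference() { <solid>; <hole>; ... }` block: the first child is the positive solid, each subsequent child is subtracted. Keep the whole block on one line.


difference() { translate([75, 75, 0]) cylinder(h = 1010, r = 75); translate([75, 75, 0]) cylinder(h = 1010, r = 52); }


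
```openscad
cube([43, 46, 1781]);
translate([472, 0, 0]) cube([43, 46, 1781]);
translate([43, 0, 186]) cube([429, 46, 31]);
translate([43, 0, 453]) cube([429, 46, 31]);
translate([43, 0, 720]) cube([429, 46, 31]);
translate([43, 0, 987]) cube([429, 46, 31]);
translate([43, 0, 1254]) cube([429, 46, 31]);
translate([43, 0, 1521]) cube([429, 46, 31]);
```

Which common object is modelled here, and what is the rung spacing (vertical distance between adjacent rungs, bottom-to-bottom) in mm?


A ladder. The rung spacing is 267 mm.

Two tall 43×46 posts with 6 short bars between them — a ladder. Adjacent rungs sit at z = 186 and z = 453, so the spacing is 453 − 186 = 267 mm.


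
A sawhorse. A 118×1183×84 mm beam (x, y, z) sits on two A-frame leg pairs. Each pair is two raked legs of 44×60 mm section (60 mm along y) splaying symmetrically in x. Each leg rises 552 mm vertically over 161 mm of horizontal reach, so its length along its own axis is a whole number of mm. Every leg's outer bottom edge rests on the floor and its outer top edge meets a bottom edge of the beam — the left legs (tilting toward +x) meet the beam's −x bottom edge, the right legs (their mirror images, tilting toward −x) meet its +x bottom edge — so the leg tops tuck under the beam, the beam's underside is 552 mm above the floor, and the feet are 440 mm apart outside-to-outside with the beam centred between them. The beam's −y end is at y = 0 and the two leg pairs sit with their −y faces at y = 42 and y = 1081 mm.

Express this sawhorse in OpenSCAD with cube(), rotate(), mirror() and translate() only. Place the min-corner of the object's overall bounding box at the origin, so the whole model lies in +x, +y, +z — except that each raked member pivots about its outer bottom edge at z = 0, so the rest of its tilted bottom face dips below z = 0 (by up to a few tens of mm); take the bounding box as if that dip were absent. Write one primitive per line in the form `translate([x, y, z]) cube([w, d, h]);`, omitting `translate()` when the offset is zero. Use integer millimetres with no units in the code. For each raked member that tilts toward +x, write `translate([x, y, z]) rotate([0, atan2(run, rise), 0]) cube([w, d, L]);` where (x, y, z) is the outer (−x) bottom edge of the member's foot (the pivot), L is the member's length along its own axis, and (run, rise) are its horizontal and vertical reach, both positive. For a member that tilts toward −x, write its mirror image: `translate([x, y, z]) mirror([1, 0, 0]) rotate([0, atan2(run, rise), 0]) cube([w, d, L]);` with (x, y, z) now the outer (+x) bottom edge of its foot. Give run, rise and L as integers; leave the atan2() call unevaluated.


translate([161, 0, 552]) cube([118, 1183, 84]);
translate([0, 42, 0]) rotate([0, atan2(161, 552), 0]) cube([44, 60, 575]);
translate([440, 42, 0]) mirror([1, 0, 0]) rotate([0, atan2(161, 552), 0]) cube([44, 60, 575]);
translate([0, 1081, 0]) rotate([0, atan2(161, 552), 0]) cube([44, 60, 575]);
translate([440, 1081, 0]) mirror([1, 0, 0]) rotate([0, atan2(161, 552), 0]) cube([44, 60, 575]);


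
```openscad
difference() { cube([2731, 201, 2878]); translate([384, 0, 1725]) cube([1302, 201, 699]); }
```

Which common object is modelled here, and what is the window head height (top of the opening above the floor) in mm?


A wall with a window opening. The window head height is 2424 mm.

A wall with a rectangular opening subtracted — a window. Sill at z = 1725, opening 699 mm tall, so the head is at 1725 + 699 = 2424 mm.


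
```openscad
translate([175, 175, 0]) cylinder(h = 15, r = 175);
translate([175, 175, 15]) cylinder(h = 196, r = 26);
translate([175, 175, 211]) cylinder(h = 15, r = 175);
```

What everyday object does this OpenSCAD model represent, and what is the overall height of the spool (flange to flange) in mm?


A spool. The overall height is 226 mm.

Three coaxial cylinders, large–small–large — a spool. Two 15 mm flanges and a 196 mm core give 15 + 196 + 15 = 226 mm.


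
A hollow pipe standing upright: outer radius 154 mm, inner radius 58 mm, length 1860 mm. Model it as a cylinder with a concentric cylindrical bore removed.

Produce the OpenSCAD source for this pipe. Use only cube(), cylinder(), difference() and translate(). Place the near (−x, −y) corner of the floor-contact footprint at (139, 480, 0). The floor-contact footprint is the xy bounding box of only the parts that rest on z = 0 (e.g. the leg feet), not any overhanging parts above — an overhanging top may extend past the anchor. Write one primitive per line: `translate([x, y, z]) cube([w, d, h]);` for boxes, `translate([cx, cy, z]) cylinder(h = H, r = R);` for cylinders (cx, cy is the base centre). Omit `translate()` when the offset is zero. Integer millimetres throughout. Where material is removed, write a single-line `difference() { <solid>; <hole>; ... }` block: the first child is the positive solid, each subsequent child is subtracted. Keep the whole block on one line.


difference() { translate([293, 634, 0]) cylinder(h = 1860, r = 154); translate([293, 634, 0]) cylinder(h = 1860, r = 58); }


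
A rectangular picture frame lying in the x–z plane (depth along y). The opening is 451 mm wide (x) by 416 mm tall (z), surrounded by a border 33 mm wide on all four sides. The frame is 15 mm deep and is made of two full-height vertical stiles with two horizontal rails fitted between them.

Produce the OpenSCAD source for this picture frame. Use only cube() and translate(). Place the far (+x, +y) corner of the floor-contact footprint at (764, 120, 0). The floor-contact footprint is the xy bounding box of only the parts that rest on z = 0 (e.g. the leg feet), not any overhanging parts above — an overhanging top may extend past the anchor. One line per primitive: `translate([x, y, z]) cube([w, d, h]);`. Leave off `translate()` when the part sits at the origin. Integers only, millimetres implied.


translate([247, 105, 0]) cube([33, 15, 482]);
translate([731, 105, 0]) cube([33, 15, 482]);
translate([280, 105, 0]) cube([451, 15, 33]);
translate([280, 105, 449]) cube([451, 15, 33]);


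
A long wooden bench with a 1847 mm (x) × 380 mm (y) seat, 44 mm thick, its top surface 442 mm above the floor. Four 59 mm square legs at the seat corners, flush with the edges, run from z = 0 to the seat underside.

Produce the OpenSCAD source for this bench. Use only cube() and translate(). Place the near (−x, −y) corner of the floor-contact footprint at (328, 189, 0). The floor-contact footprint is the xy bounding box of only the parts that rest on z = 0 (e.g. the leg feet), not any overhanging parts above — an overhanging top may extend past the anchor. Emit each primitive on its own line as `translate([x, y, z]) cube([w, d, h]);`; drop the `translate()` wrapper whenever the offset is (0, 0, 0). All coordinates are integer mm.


translate([328, 189, 398]) cube([1847, 380, 44]);
translate([328, 189, 0]) cube([59, 59, 398]);
translate([328, 510, 0]) cube([59, 59, 398]);
translate([2116, 189, 0]) cube([59, 59, 398]);
translate([2116, 510, 0]) cube([59, 59, 398]);


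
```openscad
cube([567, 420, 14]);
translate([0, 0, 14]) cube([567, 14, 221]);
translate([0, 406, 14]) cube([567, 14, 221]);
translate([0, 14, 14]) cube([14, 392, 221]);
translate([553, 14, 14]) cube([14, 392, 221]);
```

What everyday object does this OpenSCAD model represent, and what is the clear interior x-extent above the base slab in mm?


An open box. The internal width is 539 mm.

A 567×420 base slab with four walls standing on it — an open box. The base is 567 mm wide and the walls are 14 mm thick, so the internal width is 567 − 2 × 14 = 539 mm.


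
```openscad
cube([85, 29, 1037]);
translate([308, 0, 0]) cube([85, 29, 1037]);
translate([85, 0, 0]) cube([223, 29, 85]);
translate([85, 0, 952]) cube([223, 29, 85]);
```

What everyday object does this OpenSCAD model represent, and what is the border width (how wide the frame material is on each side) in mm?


A picture frame. The border width is 85 mm.

Four thin pieces enclosing a rectangular opening — a picture frame. The two full-height stiles are 1037 mm tall; the top rail sits at z = 952 and is 85 mm tall, so the border above the opening is 1037 − 952 = 85 mm, matching the stile x-width.


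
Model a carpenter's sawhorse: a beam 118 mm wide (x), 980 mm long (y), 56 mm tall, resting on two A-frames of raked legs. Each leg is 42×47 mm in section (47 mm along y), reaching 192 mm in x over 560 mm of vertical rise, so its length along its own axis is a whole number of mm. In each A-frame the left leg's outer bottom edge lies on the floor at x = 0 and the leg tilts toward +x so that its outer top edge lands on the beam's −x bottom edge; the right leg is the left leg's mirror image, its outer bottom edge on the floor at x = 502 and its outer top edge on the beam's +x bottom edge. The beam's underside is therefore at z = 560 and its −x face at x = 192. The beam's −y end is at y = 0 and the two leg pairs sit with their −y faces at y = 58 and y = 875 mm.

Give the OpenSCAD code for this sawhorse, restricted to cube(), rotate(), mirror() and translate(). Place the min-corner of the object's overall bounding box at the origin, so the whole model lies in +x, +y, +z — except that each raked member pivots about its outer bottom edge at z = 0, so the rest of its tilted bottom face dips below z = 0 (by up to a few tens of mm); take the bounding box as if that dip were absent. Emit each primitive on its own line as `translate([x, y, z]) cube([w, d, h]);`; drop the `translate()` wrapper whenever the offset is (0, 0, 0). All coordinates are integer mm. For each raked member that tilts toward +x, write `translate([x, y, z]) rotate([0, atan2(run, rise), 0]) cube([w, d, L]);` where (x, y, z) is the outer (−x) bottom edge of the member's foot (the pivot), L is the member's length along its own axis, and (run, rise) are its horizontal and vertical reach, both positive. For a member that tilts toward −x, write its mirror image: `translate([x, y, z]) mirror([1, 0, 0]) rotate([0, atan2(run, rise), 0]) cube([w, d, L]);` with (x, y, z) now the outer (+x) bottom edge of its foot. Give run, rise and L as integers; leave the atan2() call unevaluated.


translate([192, 0, 560]) cube([118, 980, 56]);
translate([0, 58, 0]) rotate([0, atan2(192, 560), 0]) cube([42, 47, 592]);
translate([502, 58, 0]) mirror([1, 0, 0]) rotate([0, atan2(192, 560), 0]) cube([42, 47, 592]);
translate([0, 875, 0]) rotate([0, atan2(192, 560), 0]) cube([42, 47, 592]);
translate([502, 875, 0]) mirror([1, 0, 0]) rotate([0, atan2(192, 560), 0]) cube([42, 47, 592]);


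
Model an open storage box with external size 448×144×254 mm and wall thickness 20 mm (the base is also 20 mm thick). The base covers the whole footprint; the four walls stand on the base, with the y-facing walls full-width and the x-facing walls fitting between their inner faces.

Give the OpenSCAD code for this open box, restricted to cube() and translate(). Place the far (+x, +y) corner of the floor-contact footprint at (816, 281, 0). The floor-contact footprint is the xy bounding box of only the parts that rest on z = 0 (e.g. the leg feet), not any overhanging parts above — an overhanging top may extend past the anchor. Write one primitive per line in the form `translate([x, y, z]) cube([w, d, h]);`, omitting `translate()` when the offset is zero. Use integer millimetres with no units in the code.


translate([368, 137, 0]) cube([448, 144, 20]);
translate([368, 137, 20]) cube([448, 20, 234]);
translate([368, 261, 20]) cube([448, 20, 234]);
translate([368, 157, 20]) cube([20, 104, 234]);
translate([796, 157, 20]) cube([20, 104, 234]);


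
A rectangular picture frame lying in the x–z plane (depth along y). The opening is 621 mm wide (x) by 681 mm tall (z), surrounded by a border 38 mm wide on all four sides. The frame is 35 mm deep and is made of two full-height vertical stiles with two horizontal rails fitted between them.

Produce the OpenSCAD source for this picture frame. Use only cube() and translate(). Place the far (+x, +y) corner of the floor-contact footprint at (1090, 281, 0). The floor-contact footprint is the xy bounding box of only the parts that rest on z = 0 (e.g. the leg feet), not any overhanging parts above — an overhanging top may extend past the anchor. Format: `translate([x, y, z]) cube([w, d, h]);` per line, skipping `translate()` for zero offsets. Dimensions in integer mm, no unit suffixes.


translate([393, 246, 0]) cube([38, 35, 757]);
translate([1052, 246, 0]) cube([38, 35, 757]);
translate([431, 246, 0]) cube([621, 35, 38]);
translate([431, 246, 719]) cube([621, 35, 38]);


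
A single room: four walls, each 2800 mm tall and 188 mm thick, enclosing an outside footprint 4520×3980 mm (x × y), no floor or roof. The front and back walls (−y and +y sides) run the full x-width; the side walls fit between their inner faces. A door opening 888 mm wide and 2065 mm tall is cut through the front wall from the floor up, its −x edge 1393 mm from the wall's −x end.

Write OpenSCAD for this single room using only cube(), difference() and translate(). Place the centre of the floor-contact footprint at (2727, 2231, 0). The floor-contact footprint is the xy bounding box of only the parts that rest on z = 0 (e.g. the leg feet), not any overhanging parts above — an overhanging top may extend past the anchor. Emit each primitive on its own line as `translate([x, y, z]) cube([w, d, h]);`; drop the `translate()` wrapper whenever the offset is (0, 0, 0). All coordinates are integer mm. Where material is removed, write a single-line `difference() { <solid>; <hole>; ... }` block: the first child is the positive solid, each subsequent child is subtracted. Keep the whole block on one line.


difference() { translate([467, 241, 0]) cube([4520, 188, 2800]); translate([1860, 241, 0]) cube([888, 188, 2065]); }
translate([467, 4033, 0]) cube([4520, 188, 2800]);
translate([467, 429, 0]) cube([188, 3604, 2800]);
translate([4799, 429, 0]) cube([188, 3604, 2800]);


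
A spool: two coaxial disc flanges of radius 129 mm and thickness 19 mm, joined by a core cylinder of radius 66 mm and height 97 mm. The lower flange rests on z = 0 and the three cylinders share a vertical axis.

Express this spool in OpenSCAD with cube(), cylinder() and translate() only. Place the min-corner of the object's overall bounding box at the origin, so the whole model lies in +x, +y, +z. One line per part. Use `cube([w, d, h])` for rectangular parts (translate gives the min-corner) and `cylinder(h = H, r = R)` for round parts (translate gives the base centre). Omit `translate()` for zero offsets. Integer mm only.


translate([129, 129, 0]) cylinder(h = 19, r = 129);
translate([129, 129, 19]) cylinder(h = 97, r = 66);
translate([129, 129, 116]) cylinder(h = 19, r = 129);


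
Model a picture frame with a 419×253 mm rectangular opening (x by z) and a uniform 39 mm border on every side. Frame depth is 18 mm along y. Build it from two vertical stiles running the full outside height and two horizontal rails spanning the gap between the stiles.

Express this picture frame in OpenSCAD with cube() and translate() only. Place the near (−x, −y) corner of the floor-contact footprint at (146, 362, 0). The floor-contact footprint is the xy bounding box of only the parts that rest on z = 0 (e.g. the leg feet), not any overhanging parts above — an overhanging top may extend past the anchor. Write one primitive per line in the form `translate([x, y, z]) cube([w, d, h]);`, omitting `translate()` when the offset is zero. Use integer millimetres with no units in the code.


translate([146, 362, 0]) cube([39, 18, 331]);
translate([604, 362, 0]) cube([39, 18, 331]);
translate([185, 362, 0]) cube([419, 18, 39]);
translate([185, 362, 292]) cube([419, 18, 39]);


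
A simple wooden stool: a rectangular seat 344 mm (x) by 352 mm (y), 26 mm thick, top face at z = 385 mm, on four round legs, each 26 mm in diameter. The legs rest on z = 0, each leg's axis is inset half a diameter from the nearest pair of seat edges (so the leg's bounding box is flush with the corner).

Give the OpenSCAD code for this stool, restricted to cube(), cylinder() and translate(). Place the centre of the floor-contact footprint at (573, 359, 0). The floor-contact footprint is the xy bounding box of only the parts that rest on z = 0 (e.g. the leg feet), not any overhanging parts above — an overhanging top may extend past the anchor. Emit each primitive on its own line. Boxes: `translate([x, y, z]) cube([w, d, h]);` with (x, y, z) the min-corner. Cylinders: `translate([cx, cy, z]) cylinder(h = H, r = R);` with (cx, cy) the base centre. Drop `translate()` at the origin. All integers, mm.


translate([401, 183, 359]) cube([344, 352, 26]);
translate([414, 196, 0]) cylinder(h = 359, r = 13);
translate([732, 196, 0]) cylinder(h = 359, r = 13);
translate([414, 522, 0]) cylinder(h = 359, r = 13);
translate([732, 522, 0]) cylinder(h = 359, r = 13);


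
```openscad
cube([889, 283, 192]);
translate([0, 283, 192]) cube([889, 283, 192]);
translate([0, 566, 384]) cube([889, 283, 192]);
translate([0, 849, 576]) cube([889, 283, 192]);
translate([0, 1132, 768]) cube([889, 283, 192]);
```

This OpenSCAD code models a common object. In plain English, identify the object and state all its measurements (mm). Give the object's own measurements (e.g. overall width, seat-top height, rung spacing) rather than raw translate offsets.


A straight staircase of 5 solid steps. Each step is 889 mm wide (x), 283 mm deep (y, the going) and 192 mm tall (the rise). The first step rests on the floor; each subsequent step sits one going further in +y and one rise higher in +z, directly behind and above the previous step with no overlap.


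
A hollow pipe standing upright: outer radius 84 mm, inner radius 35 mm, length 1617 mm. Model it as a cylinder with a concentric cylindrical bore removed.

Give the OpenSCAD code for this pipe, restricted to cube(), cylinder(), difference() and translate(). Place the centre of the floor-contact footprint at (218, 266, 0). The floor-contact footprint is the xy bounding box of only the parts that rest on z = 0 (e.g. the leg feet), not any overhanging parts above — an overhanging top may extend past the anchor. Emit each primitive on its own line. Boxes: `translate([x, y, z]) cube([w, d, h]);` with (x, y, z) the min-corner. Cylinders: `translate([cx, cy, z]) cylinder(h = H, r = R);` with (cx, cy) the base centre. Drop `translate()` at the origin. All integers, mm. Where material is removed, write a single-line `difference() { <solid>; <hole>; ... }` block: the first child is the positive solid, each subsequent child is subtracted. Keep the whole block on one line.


difference() { translate([218, 266, 0]) cylinder(h = 1617, r = 84); translate([218, 266, 0]) cylinder(h = 1617, r = 35); }


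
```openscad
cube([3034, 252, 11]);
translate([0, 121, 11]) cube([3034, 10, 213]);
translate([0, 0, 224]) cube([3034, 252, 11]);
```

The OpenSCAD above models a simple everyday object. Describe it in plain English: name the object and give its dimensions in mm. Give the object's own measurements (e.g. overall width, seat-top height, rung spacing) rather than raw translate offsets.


An I-beam lying along x, 3034 mm long. Overall section height 235 mm. Two flanges 252 mm wide (y) and 11 mm thick, one on the floor and one at the top; a web 10 mm thick runs between them, centred on the flange width.


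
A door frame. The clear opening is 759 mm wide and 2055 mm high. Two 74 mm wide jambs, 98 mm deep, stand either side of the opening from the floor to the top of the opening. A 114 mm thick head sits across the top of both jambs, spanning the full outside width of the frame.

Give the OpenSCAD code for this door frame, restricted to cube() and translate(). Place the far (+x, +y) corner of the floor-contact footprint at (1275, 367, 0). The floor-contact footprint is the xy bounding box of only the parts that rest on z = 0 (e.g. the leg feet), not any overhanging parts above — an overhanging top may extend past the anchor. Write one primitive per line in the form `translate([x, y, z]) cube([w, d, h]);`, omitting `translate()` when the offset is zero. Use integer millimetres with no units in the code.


translate([368, 269, 0]) cube([74, 98, 2055]);
translate([1201, 269, 0]) cube([74, 98, 2055]);
translate([368, 269, 2055]) cube([907, 98, 114]);


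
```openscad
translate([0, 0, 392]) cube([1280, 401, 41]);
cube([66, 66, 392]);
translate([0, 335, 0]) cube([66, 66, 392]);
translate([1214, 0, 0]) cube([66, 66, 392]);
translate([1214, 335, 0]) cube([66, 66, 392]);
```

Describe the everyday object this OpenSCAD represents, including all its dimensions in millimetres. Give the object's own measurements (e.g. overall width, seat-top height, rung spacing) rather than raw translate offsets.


A long wooden bench with a 1280 mm (x) × 401 mm (y) seat, 41 mm thick, its top surface 433 mm above the floor. Four 66 mm square legs at the seat corners, flush with the edges, run from z = 0 to the seat underside.


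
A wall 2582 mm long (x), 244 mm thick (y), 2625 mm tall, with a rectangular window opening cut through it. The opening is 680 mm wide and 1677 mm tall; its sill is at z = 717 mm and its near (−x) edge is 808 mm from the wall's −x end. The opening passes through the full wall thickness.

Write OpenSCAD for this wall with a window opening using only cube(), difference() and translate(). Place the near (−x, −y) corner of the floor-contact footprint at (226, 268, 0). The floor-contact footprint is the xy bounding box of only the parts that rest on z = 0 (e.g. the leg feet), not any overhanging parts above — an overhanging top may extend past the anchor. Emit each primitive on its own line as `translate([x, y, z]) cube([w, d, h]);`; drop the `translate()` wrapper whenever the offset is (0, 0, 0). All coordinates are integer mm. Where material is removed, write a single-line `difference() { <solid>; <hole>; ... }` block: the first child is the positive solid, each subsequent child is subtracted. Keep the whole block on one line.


difference() { translate([226, 268, 0]) cube([2582, 244, 2625]); translate([1034, 268, 717]) cube([680, 244, 1677]); }


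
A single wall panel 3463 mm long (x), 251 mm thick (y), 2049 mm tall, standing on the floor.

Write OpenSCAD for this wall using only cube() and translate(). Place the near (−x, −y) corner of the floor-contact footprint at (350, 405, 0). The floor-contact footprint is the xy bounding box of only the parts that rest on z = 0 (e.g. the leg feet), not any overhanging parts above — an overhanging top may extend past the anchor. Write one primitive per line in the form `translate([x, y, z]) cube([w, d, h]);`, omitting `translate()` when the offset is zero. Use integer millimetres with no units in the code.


translate([350, 405, 0]) cube([3463, 251, 2049]);


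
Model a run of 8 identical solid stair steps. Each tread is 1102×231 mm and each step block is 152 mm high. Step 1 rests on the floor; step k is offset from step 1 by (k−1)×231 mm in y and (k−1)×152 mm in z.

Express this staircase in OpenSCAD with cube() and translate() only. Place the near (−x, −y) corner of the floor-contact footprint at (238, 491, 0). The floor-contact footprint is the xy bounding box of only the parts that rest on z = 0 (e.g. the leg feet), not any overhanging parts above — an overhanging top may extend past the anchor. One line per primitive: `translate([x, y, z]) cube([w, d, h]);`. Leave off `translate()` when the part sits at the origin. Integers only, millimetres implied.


translate([238, 491, 0]) cube([1102, 231, 152]);
translate([238, 722, 152]) cube([1102, 231, 152]);
translate([238, 953, 304]) cube([1102, 231, 152]);
translate([238, 1184, 456]) cube([1102, 231, 152]);
translate([238, 1415, 608]) cube([1102, 231, 152]);
translate([238, 1646, 760]) cube([1102, 231, 152]);
translate([238, 1877, 912]) cube([1102, 231, 152]);
translate([238, 2108, 1064]) cube([1102, 231, 152]);


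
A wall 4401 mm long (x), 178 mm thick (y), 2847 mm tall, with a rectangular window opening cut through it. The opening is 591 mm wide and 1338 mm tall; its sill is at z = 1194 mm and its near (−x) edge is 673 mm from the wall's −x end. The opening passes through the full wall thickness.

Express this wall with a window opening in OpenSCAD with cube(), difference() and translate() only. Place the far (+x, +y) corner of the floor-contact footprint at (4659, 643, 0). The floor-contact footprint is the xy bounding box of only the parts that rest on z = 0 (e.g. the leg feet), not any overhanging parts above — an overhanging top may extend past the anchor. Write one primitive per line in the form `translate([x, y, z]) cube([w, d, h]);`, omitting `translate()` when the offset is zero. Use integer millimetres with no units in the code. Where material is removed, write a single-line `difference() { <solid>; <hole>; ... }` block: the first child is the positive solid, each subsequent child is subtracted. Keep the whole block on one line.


difference() { translate([258, 465, 0]) cube([4401, 178, 2847]); translate([931, 465, 1194]) cube([591, 178, 1338]); }


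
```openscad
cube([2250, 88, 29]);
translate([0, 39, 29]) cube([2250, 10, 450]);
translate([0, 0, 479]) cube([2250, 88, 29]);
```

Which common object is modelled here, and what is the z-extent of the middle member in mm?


An I-beam. The web height is 450 mm.

Two wide flanges with a thin centred web — an I-beam. Overall 508 mm minus two 29 mm flanges gives a web of 508 − 2·29 = 450 mm.


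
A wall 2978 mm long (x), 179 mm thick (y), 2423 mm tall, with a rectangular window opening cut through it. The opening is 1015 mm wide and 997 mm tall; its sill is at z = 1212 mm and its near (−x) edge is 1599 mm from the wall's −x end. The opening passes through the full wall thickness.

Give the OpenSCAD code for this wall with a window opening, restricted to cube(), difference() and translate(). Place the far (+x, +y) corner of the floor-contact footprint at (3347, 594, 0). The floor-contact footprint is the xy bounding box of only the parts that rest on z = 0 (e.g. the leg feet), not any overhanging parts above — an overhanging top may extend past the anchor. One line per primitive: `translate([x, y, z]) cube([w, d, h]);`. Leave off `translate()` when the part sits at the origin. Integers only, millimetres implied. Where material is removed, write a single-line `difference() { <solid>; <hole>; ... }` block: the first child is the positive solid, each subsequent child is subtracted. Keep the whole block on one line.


difference() { translate([369, 415, 0]) cube([2978, 179, 2423]); translate([1968, 415, 1212]) cube([1015, 179, 997]); }


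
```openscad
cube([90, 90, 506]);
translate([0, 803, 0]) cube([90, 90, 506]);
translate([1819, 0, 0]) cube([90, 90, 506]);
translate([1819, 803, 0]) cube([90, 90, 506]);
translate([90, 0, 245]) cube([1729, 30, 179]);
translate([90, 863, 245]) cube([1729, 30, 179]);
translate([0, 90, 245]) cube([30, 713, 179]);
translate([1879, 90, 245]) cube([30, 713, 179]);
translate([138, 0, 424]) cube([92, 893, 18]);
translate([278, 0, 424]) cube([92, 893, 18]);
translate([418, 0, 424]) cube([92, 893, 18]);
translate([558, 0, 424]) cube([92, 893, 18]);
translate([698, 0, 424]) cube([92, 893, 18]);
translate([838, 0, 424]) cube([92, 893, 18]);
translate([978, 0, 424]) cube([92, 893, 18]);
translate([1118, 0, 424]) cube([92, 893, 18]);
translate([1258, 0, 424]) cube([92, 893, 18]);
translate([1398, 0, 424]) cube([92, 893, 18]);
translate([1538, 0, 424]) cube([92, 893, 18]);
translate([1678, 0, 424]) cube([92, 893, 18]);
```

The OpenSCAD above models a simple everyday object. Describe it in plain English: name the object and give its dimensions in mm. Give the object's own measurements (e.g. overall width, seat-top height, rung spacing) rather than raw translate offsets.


A bed frame 1909 mm long (x) by 893 mm wide (y). Four 90×90 mm corner posts, 506 mm tall, at the corners of the footprint. Four rails of 30 mm thickness and 179 mm height run between adjacent posts with their undersides at z = 245 mm, their outer faces flush with the outside of the frame (the two x-running rails run between the posts' inner faces; the two y-running rails run between the posts' inner faces). 12 slats, each 92 mm wide (x) and 18 mm thick, lie across the top of the two x-running rails, running the full 893 mm width of the frame in y; along x they sit between the end posts with a 48 mm gap after the −x posts and between neighbouring slats, leaving 49 mm before the +x posts.


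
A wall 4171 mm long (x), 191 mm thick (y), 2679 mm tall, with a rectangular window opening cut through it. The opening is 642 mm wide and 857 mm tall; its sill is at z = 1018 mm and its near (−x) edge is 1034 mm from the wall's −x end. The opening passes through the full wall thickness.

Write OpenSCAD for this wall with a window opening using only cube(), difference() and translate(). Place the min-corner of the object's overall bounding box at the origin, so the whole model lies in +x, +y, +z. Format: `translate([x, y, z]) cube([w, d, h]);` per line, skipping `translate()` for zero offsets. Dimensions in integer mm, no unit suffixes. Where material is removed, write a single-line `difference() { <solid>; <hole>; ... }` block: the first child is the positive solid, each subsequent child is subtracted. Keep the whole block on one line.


difference() { cube([4171, 191, 2679]); translate([1034, 0, 1018]) cube([642, 191, 857]); }


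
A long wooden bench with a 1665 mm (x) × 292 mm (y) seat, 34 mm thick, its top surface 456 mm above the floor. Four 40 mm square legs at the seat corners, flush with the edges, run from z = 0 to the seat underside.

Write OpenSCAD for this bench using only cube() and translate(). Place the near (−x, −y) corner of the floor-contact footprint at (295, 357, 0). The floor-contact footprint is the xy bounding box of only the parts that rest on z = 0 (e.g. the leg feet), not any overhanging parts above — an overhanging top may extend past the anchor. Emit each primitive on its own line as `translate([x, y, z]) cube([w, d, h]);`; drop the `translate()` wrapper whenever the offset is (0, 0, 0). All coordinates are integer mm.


// leg_h = 456 − 34 = 422
translate([295, 357, 422]) cube([1665, 292, 34]);
translate([295, 357, 0]) cube([40, 40, 422]);
translate([295, 609, 0]) cube([40, 40, 422]);
translate([1920, 357, 0]) cube([40, 40, 422]);
translate([1920, 609, 0]) cube([40, 40, 422]);


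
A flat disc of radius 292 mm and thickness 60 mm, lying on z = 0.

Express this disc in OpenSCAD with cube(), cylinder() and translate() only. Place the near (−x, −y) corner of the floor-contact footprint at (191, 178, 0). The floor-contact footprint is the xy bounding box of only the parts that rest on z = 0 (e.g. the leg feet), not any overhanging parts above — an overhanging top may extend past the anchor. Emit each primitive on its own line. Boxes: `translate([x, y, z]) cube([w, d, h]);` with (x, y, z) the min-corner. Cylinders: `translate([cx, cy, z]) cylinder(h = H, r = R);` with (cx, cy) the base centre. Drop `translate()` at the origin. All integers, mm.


translate([483, 470, 0]) cylinder(h = 60, r = 292);


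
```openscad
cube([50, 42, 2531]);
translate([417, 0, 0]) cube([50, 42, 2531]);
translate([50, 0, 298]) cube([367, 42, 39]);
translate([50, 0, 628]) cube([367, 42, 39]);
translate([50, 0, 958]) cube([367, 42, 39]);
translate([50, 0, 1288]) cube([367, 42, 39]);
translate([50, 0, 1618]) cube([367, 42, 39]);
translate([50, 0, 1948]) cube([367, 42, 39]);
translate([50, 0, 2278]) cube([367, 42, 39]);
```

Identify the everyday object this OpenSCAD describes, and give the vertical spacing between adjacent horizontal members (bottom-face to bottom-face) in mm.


A ladder. The rung spacing is 330 mm.

Two tall 50×42 posts with 7 short bars between them — a ladder. Adjacent rungs sit at z = 298 and z = 628, so the spacing is 628 − 298 = 330 mm.


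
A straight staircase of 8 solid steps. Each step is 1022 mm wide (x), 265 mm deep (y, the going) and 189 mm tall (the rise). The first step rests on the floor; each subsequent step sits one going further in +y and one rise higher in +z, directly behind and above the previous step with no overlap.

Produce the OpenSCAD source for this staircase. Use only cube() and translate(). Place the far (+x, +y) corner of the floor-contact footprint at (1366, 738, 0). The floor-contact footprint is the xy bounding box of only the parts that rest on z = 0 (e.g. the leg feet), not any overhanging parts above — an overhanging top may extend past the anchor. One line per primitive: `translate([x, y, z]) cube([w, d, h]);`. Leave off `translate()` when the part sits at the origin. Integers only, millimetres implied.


translate([344, 473, 0]) cube([1022, 265, 189]);
translate([344, 738, 189]) cube([1022, 265, 189]);
translate([344, 1003, 378]) cube([1022, 265, 189]);
translate([344, 1268, 567]) cube([1022, 265, 189]);
translate([344, 1533, 756]) cube([1022, 265, 189]);
translate([344, 1798, 945]) cube([1022, 265, 189]);
translate([344, 2063, 1134]) cube([1022, 265, 189]);
translate([344, 2328, 1323]) cube([1022, 265, 189]);


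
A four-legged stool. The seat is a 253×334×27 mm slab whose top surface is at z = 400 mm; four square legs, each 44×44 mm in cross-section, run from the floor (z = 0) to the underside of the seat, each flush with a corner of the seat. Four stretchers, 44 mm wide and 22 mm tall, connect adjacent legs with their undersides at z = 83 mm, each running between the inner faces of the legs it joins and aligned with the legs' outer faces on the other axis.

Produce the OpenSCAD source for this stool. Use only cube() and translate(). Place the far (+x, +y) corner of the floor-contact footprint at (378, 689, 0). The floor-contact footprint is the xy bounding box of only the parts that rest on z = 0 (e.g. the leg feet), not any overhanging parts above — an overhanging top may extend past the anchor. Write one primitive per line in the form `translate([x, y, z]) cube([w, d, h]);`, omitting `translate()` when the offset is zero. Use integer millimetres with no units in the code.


// leg_h = 400 - 27 = 373
// stretcher span = 253 - 2*44 = 165
translate([125, 355, 373]) cube([253, 334, 27]);
translate([125, 355, 0]) cube([44, 44, 373]);
translate([334, 355, 0]) cube([44, 44, 373]);
translate([125, 645, 0]) cube([44, 44, 373]);
translate([334, 645, 0]) cube([44, 44, 373]);
translate([169, 355, 83]) cube([165, 44, 22]);
translate([169, 645, 83]) cube([165, 44, 22]);
translate([125, 399, 83]) cube([44, 246, 22]);
translate([334, 399, 83]) cube([44, 246, 22]);


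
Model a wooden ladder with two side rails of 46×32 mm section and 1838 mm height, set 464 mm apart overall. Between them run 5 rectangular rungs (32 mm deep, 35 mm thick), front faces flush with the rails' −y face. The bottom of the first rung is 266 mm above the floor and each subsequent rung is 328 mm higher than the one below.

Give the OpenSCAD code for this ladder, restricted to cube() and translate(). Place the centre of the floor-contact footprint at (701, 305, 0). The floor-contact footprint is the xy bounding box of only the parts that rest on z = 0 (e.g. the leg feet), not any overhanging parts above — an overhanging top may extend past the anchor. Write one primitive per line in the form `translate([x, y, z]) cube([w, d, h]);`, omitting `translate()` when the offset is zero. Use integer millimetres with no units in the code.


translate([469, 289, 0]) cube([46, 32, 1838]);
translate([887, 289, 0]) cube([46, 32, 1838]);
translate([515, 289, 266]) cube([372, 32, 35]);
translate([515, 289, 594]) cube([372, 32, 35]);
translate([515, 289, 922]) cube([372, 32, 35]);
translate([515, 289, 1250]) cube([372, 32, 35]);
translate([515, 289, 1578]) cube([372, 32, 35]);


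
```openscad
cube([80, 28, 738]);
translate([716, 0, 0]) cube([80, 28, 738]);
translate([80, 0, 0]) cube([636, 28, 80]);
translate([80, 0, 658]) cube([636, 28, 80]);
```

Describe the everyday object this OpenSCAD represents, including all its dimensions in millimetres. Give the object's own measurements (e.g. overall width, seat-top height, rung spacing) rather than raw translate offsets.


A rectangular picture frame lying in the x–z plane (depth along y). The opening is 636 mm wide (x) by 578 mm tall (z), surrounded by a border 80 mm wide on all four sides. The frame is 28 mm deep and is made of two full-height vertical stiles with two horizontal rails fitted between them.


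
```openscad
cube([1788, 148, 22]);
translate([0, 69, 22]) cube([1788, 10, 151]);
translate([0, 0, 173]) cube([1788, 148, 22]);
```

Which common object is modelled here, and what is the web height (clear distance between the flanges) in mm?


An I-beam. The web height is 151 mm.

Two wide flanges with a thin centred web — an I-beam. Overall 195 mm minus two 22 mm flanges gives a web of 195 − 2·22 = 151 mm.


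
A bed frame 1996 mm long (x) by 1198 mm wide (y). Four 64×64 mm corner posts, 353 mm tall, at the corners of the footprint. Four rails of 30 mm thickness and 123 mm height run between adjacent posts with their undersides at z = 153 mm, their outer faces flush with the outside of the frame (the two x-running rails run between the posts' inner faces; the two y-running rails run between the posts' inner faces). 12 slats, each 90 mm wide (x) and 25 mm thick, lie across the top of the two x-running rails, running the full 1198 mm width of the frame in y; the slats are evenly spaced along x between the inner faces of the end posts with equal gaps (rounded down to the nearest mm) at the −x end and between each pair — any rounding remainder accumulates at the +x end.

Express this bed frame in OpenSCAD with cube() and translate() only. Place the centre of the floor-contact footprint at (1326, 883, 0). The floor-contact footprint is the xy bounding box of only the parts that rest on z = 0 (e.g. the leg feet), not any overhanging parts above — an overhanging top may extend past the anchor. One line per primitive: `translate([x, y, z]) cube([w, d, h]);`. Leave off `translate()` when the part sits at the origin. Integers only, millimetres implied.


// slat z = rail_z + rail_h = 153 + 123 = 276
// slat gap = ⌊(1868 − 12·90) / 13⌋ = 60
translate([328, 284, 0]) cube([64, 64, 353]);
translate([328, 1418, 0]) cube([64, 64, 353]);
translate([2260, 284, 0]) cube([64, 64, 353]);
translate([2260, 1418, 0]) cube([64, 64, 353]);
translate([392, 284, 153]) cube([1868, 30, 123]);
translate([392, 1452, 153]) cube([1868, 30, 123]);
translate([328, 348, 153]) cube([30, 1070, 123]);
translate([2294, 348, 153]) cube([30, 1070, 123]);
translate([452, 284, 276]) cube([90, 1198, 25]);
translate([602, 284, 276]) cube([90, 1198, 25]);
translate([752, 284, 276]) cube([90, 1198, 25]);
translate([902, 284, 276]) cube([90, 1198, 25]);
translate([1052, 284, 276]) cube([90, 1198, 25]);
translate([1202, 284, 276]) cube([90, 1198, 25]);
translate([1352, 284, 276]) cube([90, 1198, 25]);
translate([1502, 284, 276]) cube([90, 1198, 25]);
translate([1652, 284, 276]) cube([90, 1198, 25]);
translate([1802, 284, 276]) cube([90, 1198, 25]);
translate([1952, 284, 276]) cube([90, 1198, 25]);
translate([2102, 284, 276]) cube([90, 1198, 25]);
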